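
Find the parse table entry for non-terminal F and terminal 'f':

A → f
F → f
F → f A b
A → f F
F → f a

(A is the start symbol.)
To find M[F, 'f'], we find productions for F where 'f' is in the predict set (PREDICT(N → α) = (FIRST(α) \ {ε}) ∪ (FOLLOW(N) if α ⇒* ε)).

F → f: PREDICT = { 'f' }
  'f' is in predict set, so this production goes in M[F, 'f']
F → f A b: PREDICT = { 'f' }
  'f' is in predict set, so this production goes in M[F, 'f']
F → f a: PREDICT = { 'f' }
  'f' is in predict set, so this production goes in M[F, 'f']

M[F, 'f'] = F → f, F → f A b, F → f a  (a multiply-defined cell — the grammar is not LL(1))

Answer: F → f, F → f A b, F → f a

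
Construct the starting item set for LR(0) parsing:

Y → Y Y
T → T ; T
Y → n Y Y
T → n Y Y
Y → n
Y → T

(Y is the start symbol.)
{ [T → . T ; T], [T → . n Y Y], [Y → . T], [Y → . Y Y], [Y → . n Y Y], [Y → . n], [Y' → . Y] }

First, augment the grammar with Y' → Y
I₀ = CLOSURE({ [Y' → . Y] }):
  [Y' → . Y] has the dot before Y: add [Y → . Y Y], [Y → . n Y Y], [Y → . n], [Y → . T]
  [Y → . T] has the dot before T: add [T → . T ; T], [T → . n Y Y]
No further items can be added.

I₀ = { [T → . T ; T], [T → . n Y Y], [Y → . T], [Y → . Y Y], [Y → . n Y Y], [Y → . n], [Y' → . Y] }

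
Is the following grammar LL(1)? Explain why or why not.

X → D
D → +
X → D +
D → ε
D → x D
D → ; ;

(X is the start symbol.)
Relevant sets:
  FIRST(D) = { '+', ';', 'x', ε }
  FOLLOW(X) = { $ }
  FOLLOW(D) = { $, '+' }

For X:
  PREDICT(X → D) = { $, '+', ';', 'x' }
  PREDICT(X → D '+') = { '+', ';', 'x' }
For D:
  PREDICT(D → '+') = { '+' }
  PREDICT(D → ε) = { $, '+' }
  PREDICT(D → x D) = { 'x' }
  PREDICT(D → ';' ';') = { ';' }

Conflict found: Predict set conflict for X: { '+', ';', 'x' }
The grammar is NOT LL(1).

Answer: No. Predict set conflict for X: { '+', ';', 'x' }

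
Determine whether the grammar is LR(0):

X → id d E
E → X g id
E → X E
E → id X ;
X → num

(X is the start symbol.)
Augment with X' → X and build the canonical LR(0) collection (I0 = CLOSURE({[X' → . X]}), then GOTO on every symbol after a dot until no new states appear). It has 13 states:
  I0: { [X → . id d E], [X → . num], [X' → . X] }  — shift
  I1: { [X' → X .] }  — accept
  I2: { [X → id . d E] }  — shift
  I3: { [X → num .] }  — reduce
  I4: { [E → . X E], [E → . X g id], [E → . id X ;], [X → . id d E], [X → . num], [X → id d . E] }  — shift
  I5: { [X → id d E .] }  — reduce
  I6: { [E → . X E], [E → . X g id], [E → . id X ;], [E → X . E], [E → X . g id], [X → . id d E], [X → . num] }  — shift
  I7: { [E → id . X ;], [X → . id d E], [X → . num], [X → id . d E] }  — shift
  I8: { [E → id X . ;] }  — shift
  I9: { [E → id X ; .] }  — reduce
  I10: { [E → X E .] }  — reduce
  I11: { [E → X g . id] }  — shift
  I12: { [E → X g id .] }  — reduce

Every state is either a pure shift/goto state or contains exactly one complete item and nothing to shift — no conflicts. The grammar is LR(0).

Answer: Yes, the grammar is LR(0)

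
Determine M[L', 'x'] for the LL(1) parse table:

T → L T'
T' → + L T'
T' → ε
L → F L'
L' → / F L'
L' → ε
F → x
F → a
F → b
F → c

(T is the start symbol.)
Empty (error entry)

To find M[L', 'x'], we find productions for L' where 'x' is in the predict set (PREDICT(N → α) = (FIRST(α) \ {ε}) ∪ (FOLLOW(N) if α ⇒* ε)).

Relevant sets:
  FOLLOW(L') = { $, '+' }

L' → / F L': PREDICT = { '/' }
L' → ε: PREDICT = { $, '+' }

M[L', 'x'] is empty (no production applies)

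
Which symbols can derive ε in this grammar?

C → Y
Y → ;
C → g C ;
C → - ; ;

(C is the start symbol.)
None

There are no ε-productions, so no non-terminal can derive ε.
No non-terminals are nullable.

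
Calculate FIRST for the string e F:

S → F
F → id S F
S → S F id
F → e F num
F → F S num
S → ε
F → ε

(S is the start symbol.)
{ 'e' }

To compute FIRST(e F), process the symbols left to right:
Symbol e is a terminal. Add 'e' and stop.
FIRST(e F) = { 'e' }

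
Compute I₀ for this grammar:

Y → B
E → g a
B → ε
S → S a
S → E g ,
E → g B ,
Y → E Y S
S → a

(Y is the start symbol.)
First, augment the grammar with Y' → Y
I₀ = CLOSURE({ [Y' → . Y] }):
  [Y' → . Y] has the dot before Y: add [Y → . B], [Y → . E Y S]
  [Y → . B] has the dot before B: add [B → .]
  [Y → . E Y S] has the dot before E: add [E → . g a], [E → . g B ,]
No further items can be added.

I₀ = { [B → .], [E → . g B ,], [E → . g a], [Y → . B], [Y → . E Y S], [Y' → . Y] }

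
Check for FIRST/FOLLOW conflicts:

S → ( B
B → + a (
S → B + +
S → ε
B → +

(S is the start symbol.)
No FIRST/FOLLOW conflicts.

Nullable non-terminals: S.
FIRST sets used below: FIRST(B) = { '+' }

S: nullable alternative(s) S → ε; FOLLOW(S) = { $ }
  S → ( B: FIRST \ {ε} = { '(' } — disjoint from FOLLOW(S)
  S → B + +: FIRST \ {ε} = { '+' } — disjoint from FOLLOW(S)
  S → ε: FIRST \ {ε} = { } — this is the only nullable alternative, skip

B has no nullable alternative, so no FIRST/FOLLOW check is needed there.

No FIRST/FOLLOW conflicts found.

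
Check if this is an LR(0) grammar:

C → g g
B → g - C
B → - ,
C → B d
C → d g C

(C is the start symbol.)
Augment with C' → C and build the canonical LR(0) collection (I0 = CLOSURE({[C' → . C]}), then GOTO on every symbol after a dot until no new states appear). It has 13 states:
  I0: { [B → . - ,], [B → . g - C], [C → . B d], [C → . d g C], [C → . g g], [C' → . C] }  — shift
  I1: { [B → - . ,] }  — shift
  I2: { [C → B . d] }  — shift
  I3: { [C' → C .] }  — accept
  I4: { [C → d . g C] }  — shift
  I5: { [B → g . - C], [C → g . g] }  — shift
  I6: { [B → . - ,], [B → . g - C], [B → g - . C], [C → . B d], [C → . d g C], [C → . g g] }  — shift
  I7: { [C → g g .] }  — reduce
  I8: { [B → g - C .] }  — reduce
  I9: { [B → . - ,], [B → . g - C], [C → . B d], [C → . d g C], [C → . g g], [C → d g . C] }  — shift
  I10: { [C → d g C .] }  — reduce
  I11: { [C → B d .] }  — reduce
  I12: { [B → - , .] }  — reduce

Every state is either a pure shift/goto state or contains exactly one complete item and nothing to shift — no conflicts. The grammar is LR(0).

Answer: Yes, the grammar is LR(0)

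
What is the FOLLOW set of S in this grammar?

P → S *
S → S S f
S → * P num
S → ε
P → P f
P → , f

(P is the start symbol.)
To compute FOLLOW(S), find every occurrence of S on a right-hand side N → α S β: add FIRST(β) \ {ε}, and if β is empty or nullable also add FOLLOW(N). Iterate to a fixed point.

In P → S *: S is followed by '*', add FIRST('*') \ {ε} = { '*' }
In S → S S f: S is followed by S f, add FIRST(S f) \ {ε} = { '*', 'f' }
In S → S S f: S is followed by f, add FIRST(f) \ {ε} = { 'f' }

Taking the union: FOLLOW(S) = { '*', 'f' }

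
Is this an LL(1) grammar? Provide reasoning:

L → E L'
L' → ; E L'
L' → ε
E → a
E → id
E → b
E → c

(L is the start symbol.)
A grammar is LL(1) if for each non-terminal N with multiple productions, the predict sets of those productions are pairwise disjoint, where PREDICT(N → α) = (FIRST(α) \ {ε}) ∪ (FOLLOW(N) if α ⇒* ε).

Relevant sets:
  FOLLOW(L') = { $ }

For L':
  PREDICT(L' → ';' E L') = { ';' }
  PREDICT(L' → ε) = { $ }
For E:
  PREDICT(E → a) = { 'a' }
  PREDICT(E → id) = { 'id' }
  PREDICT(E → b) = { 'b' }
  PREDICT(E → c) = { 'c' }
L has a single production, so nothing to check there.

All predict sets are disjoint. The grammar IS LL(1).

Answer: Yes, the grammar is LL(1).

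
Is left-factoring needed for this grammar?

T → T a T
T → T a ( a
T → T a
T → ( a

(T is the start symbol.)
Yes, T has productions with common prefix 'T a'

Left-factoring is needed when two productions for the same non-terminal
share a common prefix on the right-hand side.

Productions for T:
  T → T a T
  T → T a ( a
  T → T a
  T → ( a

Found common prefix 'T a' in productions for T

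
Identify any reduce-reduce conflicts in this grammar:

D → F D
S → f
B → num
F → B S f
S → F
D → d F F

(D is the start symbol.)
Augment with D' → D and build the canonical LR(0) collection (I0 = CLOSURE({[D' → . D]}), then GOTO on every symbol after a dot until no new states appear). It has 13 states:
  I0: { [B → . num], [D → . F D], [D → . d F F], [D' → . D], [F → . B S f] }  — shift
  I1: { [B → . num], [F → . B S f], [F → B . S f], [S → . F], [S → . f] }  — shift
  I2: { [D' → D .] }  — accept
  I3: { [B → . num], [D → . F D], [D → . d F F], [D → F . D], [F → . B S f] }  — shift
  I4: { [B → . num], [D → d . F F], [F → . B S f] }  — shift
  I5: { [B → num .] }  — reduce
  I6: { [B → . num], [D → d F . F], [F → . B S f] }  — shift
  I7: { [D → d F F .] }  — reduce
  I8: { [D → F D .] }  — reduce
  I9: { [S → F .] }  — reduce
  I10: { [F → B S . f] }  — shift
  I11: { [S → f .] }  — reduce
  I12: { [F → B S f .] }  — reduce

No state contains more than one complete item.

Answer: No reduce-reduce conflicts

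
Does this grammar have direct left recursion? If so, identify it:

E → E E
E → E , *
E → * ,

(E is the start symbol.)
Direct left recursion occurs when N → N α for some non-terminal N (the right-hand side begins with the left-hand side itself).

E → E E: LEFT RECURSIVE (starts with E)
E → E , *: LEFT RECURSIVE (starts with E)
E → * ,: starts with '*'

The grammar has direct left recursion on: E.

Answer: Yes, E is left-recursive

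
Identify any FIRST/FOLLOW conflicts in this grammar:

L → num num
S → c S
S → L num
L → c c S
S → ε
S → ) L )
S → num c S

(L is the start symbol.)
Nullable non-terminals: S.
FIRST sets used below: FIRST(L) = { 'c', 'num' }

S: nullable alternative(s) S → ε; FOLLOW(S) = { $, ')', 'num' }
  S → c S: FIRST \ {ε} = { 'c' } — disjoint from FOLLOW(S)
  S → L num: FIRST \ {ε} = { 'c', 'num' } — overlaps FOLLOW(S) on { 'num' }: CONFLICT
  S → ε: FIRST \ {ε} = { } — this is the only nullable alternative, skip
  S → ) L ): FIRST \ {ε} = { ')' } — overlaps FOLLOW(S) on { ')' }: CONFLICT
  S → num c S: FIRST \ {ε} = { 'num' } — overlaps FOLLOW(S) on { 'num' }: CONFLICT

L has no nullable alternative, so no FIRST/FOLLOW check is needed there.

So the grammar has 3 FIRST/FOLLOW conflicts (marked CONFLICT above).

Answer: Yes. S → L num with FOLLOW(S) on { 'num' }; S → ')' L ')' with FOLLOW(S) on { ')' }; S → num c S with FOLLOW(S) on { 'num' }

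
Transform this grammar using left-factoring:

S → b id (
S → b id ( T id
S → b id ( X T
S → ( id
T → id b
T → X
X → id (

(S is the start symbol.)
S → b id ( S'
S' → ε
S' → T id
S' → X T
S → ( id
T → id b
T → X
X → id (

Left-factoring transforms A → αβ₁ | αβ₂ into A → αA' and A' → β₁ | β₂
(α is the longest common prefix among the alternatives). Repeat until
no nonterminal has two alternatives with a common prefix.

Round 1: S has alternatives sharing prefix 'b id ('. Introduce S': S → b id ( S'
  Add: S' → ε
  Add: S' → T id
  Add: S' → X T

No remaining common prefixes — done.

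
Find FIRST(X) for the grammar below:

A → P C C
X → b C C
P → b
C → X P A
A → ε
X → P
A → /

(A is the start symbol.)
To compute FIRST(X), examine every production with X on the left-hand side, reading each right-hand side left to right until a non-nullable symbol is reached.

FIRST sets of the other non-terminals involved (by the same procedure, iterated to a fixed point):
  FIRST(P) = { 'b' }

From X → b C C:
  - b is a terminal: add 'b' and stop
From X → P:
  - P is a non-terminal: add FIRST(P) \ {ε} = { 'b' }
    P is not nullable, so stop

Collecting: FIRST(X) = { 'b' }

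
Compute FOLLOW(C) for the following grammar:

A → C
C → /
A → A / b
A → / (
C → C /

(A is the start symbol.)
To compute FOLLOW(C), find every occurrence of C on a right-hand side N → α C β: add FIRST(β) \ {ε}, and if β is empty or nullable also add FOLLOW(N). Iterate to a fixed point.

In A → C: C is at the end, add FOLLOW(A)
In C → C /: C is followed by '/', add FIRST('/') \ {ε} = { '/' }

The FOLLOW sets referred to above (computed the same way, to a fixed point):
  FOLLOW(A) = { $, '/' }

Taking the union: FOLLOW(C) = { $, '/' }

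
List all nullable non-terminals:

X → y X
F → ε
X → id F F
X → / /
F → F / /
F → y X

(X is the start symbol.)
A non-terminal is nullable if it can derive ε (the empty string): either it has an ε-production, or it has a production whose right-hand side consists entirely of nullable non-terminals.

ε-productions: F → ε
So F is immediately nullable.
No further non-terminal can be added: every production for the remaining non-terminals contains a terminal or a non-nullable non-terminal.
Nullable = { 'F' }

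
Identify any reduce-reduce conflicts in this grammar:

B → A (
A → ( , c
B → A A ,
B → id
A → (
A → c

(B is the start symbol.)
A reduce-reduce conflict occurs when an LR(0) state has two complete items [A → α .] and [B → β .] — both call for a reduction, and with no lookahead the parser cannot choose between them.

Augment with B' → B and build the canonical LR(0) collection (I0 = CLOSURE({[B' → . B]}), then GOTO on every symbol after a dot until no new states appear). It has 11 states:
  I0: { [A → . ( , c], [A → . (], [A → . c], [B → . A (], [B → . A A ,], [B → . id], [B' → . B] }  — shift
  I1: { [A → ( . , c], [A → ( .] }  — shift, reduce
  I2: { [A → . ( , c], [A → . (], [A → . c], [B → A . (], [B → A . A ,] }  — shift
  I3: { [B' → B .] }  — accept
  I4: { [A → c .] }  — reduce
  I5: { [B → id .] }  — reduce
  I6: { [A → ( . , c], [A → ( .], [B → A ( .] }  — shift, 2 reduces
  I7: { [B → A A . ,] }  — shift
  I8: { [B → A A , .] }  — reduce
  I9: { [A → ( , . c] }  — shift
  I10: { [A → ( , c .] }  — reduce

I6 contains complete items [A → ( .], [B → A ( .] — reduce-reduce conflict.

Answer: Yes — I6: [A → ( .] vs [B → A ( .]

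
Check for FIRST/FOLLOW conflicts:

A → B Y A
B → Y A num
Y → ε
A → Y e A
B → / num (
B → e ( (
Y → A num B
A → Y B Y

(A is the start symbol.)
A FIRST/FOLLOW conflict occurs when a non-terminal N has a nullable alternative N → β (β ⇒* ε) and another alternative N → α with FIRST(α) ∩ FOLLOW(N) ≠ ∅: on such a lookahead the parser cannot decide between expanding α and letting N vanish via β.

Nullable non-terminals: Y.
FIRST sets used below: FIRST(A) = { '/', 'e' }

Y: nullable alternative(s) Y → ε; FOLLOW(Y) = { $, '/', 'e', 'num' }
  Y → ε: FIRST \ {ε} = { } — this is the only nullable alternative, skip
  Y → A num B: FIRST \ {ε} = { '/', 'e' } — overlaps FOLLOW(Y) on { '/', 'e' }: CONFLICT

A, B have no nullable alternative, so no FIRST/FOLLOW check is needed there.

So the grammar has 1 FIRST/FOLLOW conflict (marked CONFLICT above).

Answer: Yes. Y → A num B with FOLLOW(Y) on { '/', 'e' }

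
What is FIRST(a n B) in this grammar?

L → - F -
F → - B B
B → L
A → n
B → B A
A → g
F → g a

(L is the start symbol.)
{ 'a' }

To compute FIRST(a n B), process the symbols left to right:
Symbol a is a terminal. Add 'a' and stop.
FIRST(a n B) = { 'a' }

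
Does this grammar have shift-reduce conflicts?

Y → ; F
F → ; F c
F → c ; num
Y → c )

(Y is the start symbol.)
Augment with Y' → Y and build the canonical LR(0) collection (I0 = CLOSURE({[Y' → . Y]}), then GOTO on every symbol after a dot until no new states appear). It has 12 states:
  I0: { [Y → . ; F], [Y → . c )], [Y' → . Y] }  — shift
  I1: { [F → . ; F c], [F → . c ; num], [Y → ; . F] }  — shift
  I2: { [Y' → Y .] }  — accept
  I3: { [Y → c . )] }  — shift
  I4: { [Y → c ) .] }  — reduce
  I5: { [F → . ; F c], [F → . c ; num], [F → ; . F c] }  — shift
  I6: { [Y → ; F .] }  — reduce
  I7: { [F → c . ; num] }  — shift
  I8: { [F → c ; . num] }  — shift
  I9: { [F → c ; num .] }  — reduce
  I10: { [F → ; F . c] }  — shift
  I11: { [F → ; F c .] }  — reduce

No state contains both a complete item and a shift item.

Answer: No shift-reduce conflicts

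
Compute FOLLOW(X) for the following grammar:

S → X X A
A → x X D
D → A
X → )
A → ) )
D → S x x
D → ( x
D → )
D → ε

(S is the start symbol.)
To compute FOLLOW(X), find every occurrence of X on a right-hand side N → α X β: add FIRST(β) \ {ε}, and if β is empty or nullable also add FOLLOW(N). Iterate to a fixed point.

In S → X X A: X is followed by X A, add FIRST(X A) \ {ε} = { ')' }
In S → X X A: X is followed by A, add FIRST(A) \ {ε} = { ')', 'x' }
In A → x X D: X is followed by D, add FIRST(D) \ {ε} = { '(', ')', 'x' }
  D is nullable, so also add FOLLOW(A)

The FOLLOW sets referred to above (computed the same way, to a fixed point):
  FOLLOW(A) = { $, 'x' }

Taking the union: FOLLOW(X) = { $, '(', ')', 'x' }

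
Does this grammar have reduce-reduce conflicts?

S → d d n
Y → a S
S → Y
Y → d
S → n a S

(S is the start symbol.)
Augment with S' → S and build the canonical LR(0) collection (I0 = CLOSURE({[S' → . S]}), then GOTO on every symbol after a dot until no new states appear). It has 11 states:
  I0: { [S → . Y], [S → . d d n], [S → . n a S], [S' → . S], [Y → . a S], [Y → . d] }  — shift
  I1: { [S' → S .] }  — accept
  I2: { [S → Y .] }  — reduce
  I3: { [S → . Y], [S → . d d n], [S → . n a S], [Y → . a S], [Y → . d], [Y → a . S] }  — shift
  I4: { [S → d . d n], [Y → d .] }  — shift, reduce
  I5: { [S → n . a S] }  — shift
  I6: { [S → . Y], [S → . d d n], [S → . n a S], [S → n a . S], [Y → . a S], [Y → . d] }  — shift
  I7: { [S → n a S .] }  — reduce
  I8: { [S → d d . n] }  — shift
  I9: { [S → d d n .] }  — reduce
  I10: { [Y → a S .] }  — reduce

No state contains more than one complete item.

Answer: No reduce-reduce conflicts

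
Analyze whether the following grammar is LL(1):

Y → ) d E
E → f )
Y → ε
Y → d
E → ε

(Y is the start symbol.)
A grammar is LL(1) if for each non-terminal N with multiple productions, the predict sets of those productions are pairwise disjoint, where PREDICT(N → α) = (FIRST(α) \ {ε}) ∪ (FOLLOW(N) if α ⇒* ε).

Relevant sets:
  FOLLOW(Y) = { $ }
  FOLLOW(E) = { $ }

For Y:
  PREDICT(Y → ')' d E) = { ')' }
  PREDICT(Y → ε) = { $ }
  PREDICT(Y → d) = { 'd' }
For E:
  PREDICT(E → f ')') = { 'f' }
  PREDICT(E → ε) = { $ }

All predict sets are disjoint. The grammar IS LL(1).

Answer: Yes, the grammar is LL(1).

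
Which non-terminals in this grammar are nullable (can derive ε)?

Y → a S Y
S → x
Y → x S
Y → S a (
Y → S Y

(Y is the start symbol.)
A non-terminal is nullable if it can derive ε (the empty string): either it has an ε-production, or it has a production whose right-hand side consists entirely of nullable non-terminals.

There are no ε-productions, so no non-terminal can derive ε.
No non-terminals are nullable.

Answer: None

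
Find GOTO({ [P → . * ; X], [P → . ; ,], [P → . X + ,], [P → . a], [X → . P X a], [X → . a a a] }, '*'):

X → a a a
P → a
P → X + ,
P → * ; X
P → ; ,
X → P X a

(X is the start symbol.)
GOTO(I, '*') = CLOSURE({ [A → αX.β] : [A → α.Xβ] ∈ I, X = '*' })

Items with dot before '*', with the dot advanced:
  [P → . * ; X] → [P → * . ; X]
Closure adds nothing (no advanced item has the dot before a non-terminal).

GOTO = { [P → * . ; X] }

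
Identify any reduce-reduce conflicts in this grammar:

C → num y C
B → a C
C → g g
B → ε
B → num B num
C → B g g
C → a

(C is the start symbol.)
A reduce-reduce conflict occurs when an LR(0) state has two complete items [A → α .] and [B → β .] — both call for a reduction, and with no lookahead the parser cannot choose between them.

Augment with C' → C and build the canonical LR(0) collection (I0 = CLOSURE({[C' → . C]}), then GOTO on every symbol after a dot until no new states appear). It has 16 states:
  I0: { [B → . a C], [B → . num B num], [B → .], [C → . B g g], [C → . a], [C → . g g], [C → . num y C], [C' → . C] }  — shift, reduce
  I1: { [C → B . g g] }  — shift
  I2: { [C' → C .] }  — accept
  I3: { [B → . a C], [B → . num B num], [B → .], [B → a . C], [C → . B g g], [C → . a], [C → . g g], [C → . num y C], [C → a .] }  — shift, 2 reduces
  I4: { [C → g . g] }  — shift
  I5: { [B → . a C], [B → . num B num], [B → .], [B → num . B num], [C → num . y C] }  — shift, reduce
  I6: { [B → num B . num] }  — shift
  I7: { [B → . a C], [B → . num B num], [B → .], [B → a . C], [C → . B g g], [C → . a], [C → . g g], [C → . num y C] }  — shift, reduce
  I8: { [B → . a C], [B → . num B num], [B → .], [B → num . B num] }  — shift, reduce
  I9: { [B → . a C], [B → . num B num], [B → .], [C → . B g g], [C → . a], [C → . g g], [C → . num y C], [C → num y . C] }  — shift, reduce
  I10: { [C → num y C .] }  — reduce
  I11: { [B → a C .] }  — reduce
  I12: { [B → num B num .] }  — reduce
  I13: { [C → g g .] }  — reduce
  I14: { [C → B g . g] }  — shift
  I15: { [C → B g g .] }  — reduce

I3 contains complete items [B → .], [C → a .] — reduce-reduce conflict.

Answer: Yes — I3: [B → .] vs [C → a .]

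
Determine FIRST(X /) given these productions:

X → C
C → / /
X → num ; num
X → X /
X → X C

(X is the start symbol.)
{ '/', 'num' }

FIRST sets of the non-terminals involved (from the grammar, by fixed-point iteration):
  FIRST(X) = { '/', 'num' }

To compute FIRST(X /), process the symbols left to right:
Symbol X is a non-terminal. Add FIRST(X) \ {ε} = { '/', 'num' }
X is not nullable (ε ∉ FIRST(X)), so stop here.
FIRST(X /) = { '/', 'num' }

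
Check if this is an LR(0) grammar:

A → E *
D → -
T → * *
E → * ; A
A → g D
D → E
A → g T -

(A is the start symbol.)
Yes, the grammar is LR(0)

Augment with A' → A and build the canonical LR(0) collection (I0 = CLOSURE({[A' → . A]}), then GOTO on every symbol after a dot until no new states appear). It has 15 states:
  I0: { [A → . E *], [A → . g D], [A → . g T -], [A' → . A], [E → . * ; A] }  — shift
  I1: { [E → * . ; A] }  — shift
  I2: { [A' → A .] }  — accept
  I3: { [A → E . *] }  — shift
  I4: { [A → g . D], [A → g . T -], [D → . -], [D → . E], [E → . * ; A], [T → . * *] }  — shift
  I5: { [E → * . ; A], [T → * . *] }  — shift
  I6: { [D → - .] }  — reduce
  I7: { [A → g D .] }  — reduce
  I8: { [D → E .] }  — reduce
  I9: { [A → g T . -] }  — shift
  I10: { [A → g T - .] }  — reduce
  I11: { [T → * * .] }  — reduce
  I12: { [A → . E *], [A → . g D], [A → . g T -], [E → * ; . A], [E → . * ; A] }  — shift
  I13: { [E → * ; A .] }  — reduce
  I14: { [A → E * .] }  — reduce

Every state is either a pure shift/goto state or contains exactly one complete item and nothing to shift — no conflicts. The grammar is LR(0).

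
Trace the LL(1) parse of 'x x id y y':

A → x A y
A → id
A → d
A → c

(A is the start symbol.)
LL(1) parsing maintains a stack (initially the start symbol over $) and the input. At each step: if the stack top is a terminal, match it against the current input token; if it is a non-terminal N, replace it with the RHS of M[N, lookahead] (the unique production whose predict set contains the lookahead).

Stack is shown with the top on the left.

Stack      Input         Action
-------------------------------
A $        x x id y y $  output A → x A y
x A y $    x x id y y $  match 'x'
A y $      x id y y $    output A → x A y
x A y y $  x id y y $    match 'x'
A y y $    id y y $      output A → id
id y y $   id y y $      match 'id'
y y $      y y $         match 'y'
y $        y $           match 'y'
$          $             accept

The string is accepted.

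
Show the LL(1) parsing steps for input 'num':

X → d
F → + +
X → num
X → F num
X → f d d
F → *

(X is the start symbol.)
Stack is shown with the top on the left.

Stack  Input  Action
--------------------
X $    num $  output X → num
num $  num $  match 'num'
$      $      accept

The string is accepted.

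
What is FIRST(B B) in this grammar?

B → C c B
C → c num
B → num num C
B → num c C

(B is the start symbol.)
FIRST sets of the non-terminals involved (from the grammar, by fixed-point iteration):
  FIRST(B) = { 'c', 'num' }

To compute FIRST(B B), process the symbols left to right:
Symbol B is a non-terminal. Add FIRST(B) \ {ε} = { 'c', 'num' }
B is not nullable (ε ∉ FIRST(B)), so stop here.
FIRST(B B) = { 'c', 'num' }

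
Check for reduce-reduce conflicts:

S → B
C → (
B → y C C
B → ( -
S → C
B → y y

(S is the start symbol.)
Augment with S' → S and build the canonical LR(0) collection (I0 = CLOSURE({[S' → . S]}), then GOTO on every symbol after a dot until no new states appear). It has 11 states:
  I0: { [B → . ( -], [B → . y C C], [B → . y y], [C → . (], [S → . B], [S → . C], [S' → . S] }  — shift
  I1: { [B → ( . -], [C → ( .] }  — shift, reduce
  I2: { [S → B .] }  — reduce
  I3: { [S → C .] }  — reduce
  I4: { [S' → S .] }  — accept
  I5: { [B → y . C C], [B → y . y], [C → . (] }  — shift
  I6: { [C → ( .] }  — reduce
  I7: { [B → y C . C], [C → . (] }  — shift
  I8: { [B → y y .] }  — reduce
  I9: { [B → y C C .] }  — reduce
  I10: { [B → ( - .] }  — reduce

No state contains more than one complete item.

Answer: No reduce-reduce conflicts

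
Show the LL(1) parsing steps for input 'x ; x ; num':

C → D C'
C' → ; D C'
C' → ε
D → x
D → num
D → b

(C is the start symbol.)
LL(1) parsing maintains a stack (initially the start symbol over $) and the input. At each step: if the stack top is a terminal, match it against the current input token; if it is a non-terminal N, replace it with the RHS of M[N, lookahead] (the unique production whose predict set contains the lookahead).

Stack is shown with the top on the left.

Stack     Input          Action
-------------------------------
C $       x ; x ; num $  output C → D C'
D C' $    x ; x ; num $  output D → x
x C' $    x ; x ; num $  match 'x'
C' $      ; x ; num $    output C' → ; D C'
; D C' $  ; x ; num $    match ';'
D C' $    x ; num $      output D → x
x C' $    x ; num $      match 'x'
C' $      ; num $        output C' → ; D C'
; D C' $  ; num $        match ';'
D C' $    num $          output D → num
num C' $  num $          match 'num'
C' $      $              output C' → ε
$         $              accept

The string is accepted.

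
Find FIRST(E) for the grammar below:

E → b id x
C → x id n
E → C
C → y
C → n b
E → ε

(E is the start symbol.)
To compute FIRST(E), examine every production with E on the left-hand side, reading each right-hand side left to right until a non-nullable symbol is reached.

FIRST sets of the other non-terminals involved (by the same procedure, iterated to a fixed point):
  FIRST(C) = { 'n', 'x', 'y' }

From E → b id x:
  - b is a terminal: add 'b' and stop
From E → C:
  - C is a non-terminal: add FIRST(C) \ {ε} = { 'n', 'x', 'y' }
    C is not nullable, so stop
From E → ε:
  - ε-production, so ε ∈ FIRST(E)

Collecting: FIRST(E) = { 'b', 'n', 'x', 'y', ε }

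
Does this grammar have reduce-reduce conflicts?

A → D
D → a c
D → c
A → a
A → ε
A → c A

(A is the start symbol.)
A reduce-reduce conflict occurs when an LR(0) state has two complete items [A → α .] and [B → β .] — both call for a reduction, and with no lookahead the parser cannot choose between them.

Augment with A' → A and build the canonical LR(0) collection (I0 = CLOSURE({[A' → . A]}), then GOTO on every symbol after a dot until no new states appear). It has 7 states:
  I0: { [A → . D], [A → . a], [A → . c A], [A → .], [A' → . A], [D → . a c], [D → . c] }  — shift, reduce
  I1: { [A' → A .] }  — accept
  I2: { [A → D .] }  — reduce
  I3: { [A → a .], [D → a . c] }  — shift, reduce
  I4: { [A → . D], [A → . a], [A → . c A], [A → .], [A → c . A], [D → . a c], [D → . c], [D → c .] }  — shift, 2 reduces
  I5: { [A → c A .] }  — reduce
  I6: { [D → a c .] }  — reduce

I4 contains complete items [A → .], [D → c .] — reduce-reduce conflict.

Answer: Yes — I4: [A → .] vs [D → c .]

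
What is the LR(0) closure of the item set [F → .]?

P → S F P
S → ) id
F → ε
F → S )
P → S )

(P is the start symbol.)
{ [F → .] }

To compute CLOSURE, for each item [A → α.Bβ] where B is a non-terminal, add [B → .γ] for all productions B → γ; repeat for the newly added items until nothing changes.

Start with: [F → .]
The dot is at the end, so nothing is added.

CLOSURE = { [F → .] }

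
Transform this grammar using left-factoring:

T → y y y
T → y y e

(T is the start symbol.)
T → y y T'
T' → y
T' → e

Left-factoring transforms A → αβ₁ | αβ₂ into A → αA' and A' → β₁ | β₂
(α is the longest common prefix among the alternatives). Repeat until
no nonterminal has two alternatives with a common prefix.

Round 1: T has alternatives sharing prefix 'y y'. Introduce T': T → y y T'
  Add: T' → y
  Add: T' → e

No remaining common prefixes — done.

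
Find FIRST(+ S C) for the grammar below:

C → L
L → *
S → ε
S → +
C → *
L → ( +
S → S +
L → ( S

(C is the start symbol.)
{ '+' }

To compute FIRST(+ S C), process the symbols left to right:
Symbol + is a terminal. Add '+' and stop.
FIRST(+ S C) = { '+' }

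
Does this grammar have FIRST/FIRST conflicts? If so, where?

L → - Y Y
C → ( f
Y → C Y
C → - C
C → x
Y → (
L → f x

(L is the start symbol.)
Yes. Y → C Y / Y → '(' on { '(' }

FIRST sets of the non-terminals at (or reachable through a nullable prefix from) the front of some alternative:
  FIRST(C) = { '(', '-', 'x' }

Productions for L:
  L → - Y Y: FIRST = { '-' }
  L → f x: FIRST = { 'f' }
Productions for C:
  C → ( f: FIRST = { '(' }
  C → - C: FIRST = { '-' }
  C → x: FIRST = { 'x' }
Productions for Y:
  Y → C Y: FIRST = { '(', '-', 'x' }
  Y → (: FIRST = { '(' }

Conflict for Y: Y → C Y and Y → (
  Overlap: { '(' }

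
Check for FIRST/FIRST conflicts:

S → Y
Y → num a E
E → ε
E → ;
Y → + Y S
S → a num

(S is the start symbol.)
A FIRST/FIRST conflict occurs when two productions N → α and N → β for the same non-terminal have FIRST(α) ∩ FIRST(β) ≠ ∅ (with ε ∈ FIRST of a nullable right-hand side, so two nullable alternatives also conflict).

FIRST sets of the non-terminals at (or reachable through a nullable prefix from) the front of some alternative:
  FIRST(Y) = { '+', 'num' }

Productions for S:
  S → Y: FIRST = { '+', 'num' }
  S → a num: FIRST = { 'a' }
Productions for Y:
  Y → num a E: FIRST = { 'num' }
  Y → + Y S: FIRST = { '+' }
Productions for E:
  E → ε: FIRST = { ε }
  E → ;: FIRST = { ';' }

All alternatives of each non-terminal have pairwise disjoint FIRST sets.

Answer: No FIRST/FIRST conflicts.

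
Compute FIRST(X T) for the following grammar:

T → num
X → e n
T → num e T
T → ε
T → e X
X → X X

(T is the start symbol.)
FIRST sets of the non-terminals involved (from the grammar, by fixed-point iteration):
  FIRST(X) = { 'e' }

To compute FIRST(X T), process the symbols left to right:
Symbol X is a non-terminal. Add FIRST(X) \ {ε} = { 'e' }
X is not nullable (ε ∉ FIRST(X)), so stop here.
FIRST(X T) = { 'e' }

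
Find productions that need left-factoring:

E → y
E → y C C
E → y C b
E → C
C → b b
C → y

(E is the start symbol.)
Yes, E has productions with common prefix 'y'

Left-factoring is needed when two productions for the same non-terminal
share a common prefix on the right-hand side.

Productions for E:
  E → y
  E → y C C
  E → y C b
  E → C
Productions for C:
  C → b b
  C → y

Found common prefix 'y' in productions for E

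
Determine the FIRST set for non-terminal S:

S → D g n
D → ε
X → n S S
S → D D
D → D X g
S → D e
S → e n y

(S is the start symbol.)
{ 'e', 'g', 'n', ε }

To compute FIRST(S), examine every production with S on the left-hand side, reading each right-hand side left to right until a non-nullable symbol is reached.

FIRST sets of the other non-terminals involved (by the same procedure, iterated to a fixed point):
  FIRST(D) = { 'n', ε }

From S → D g n:
  - D is a non-terminal: add FIRST(D) \ {ε} = { 'n' }
    D is nullable, so continue to the next symbol
  - g is a terminal: add 'g' and stop
From S → D D:
  - D is a non-terminal: add FIRST(D) \ {ε} = { 'n' }
    D is nullable, so continue to the next symbol
  - D is a non-terminal: add FIRST(D) \ {ε} = { 'n' }
    D is nullable and nothing follows, so the whole right-hand side can vanish: ε ∈ FIRST(S)
From S → D e:
  - D is a non-terminal: add FIRST(D) \ {ε} = { 'n' }
    D is nullable, so continue to the next symbol
  - e is a terminal: add 'e' and stop
From S → e n y:
  - e is a terminal: add 'e' and stop

Collecting: FIRST(S) = { 'e', 'g', 'n', ε }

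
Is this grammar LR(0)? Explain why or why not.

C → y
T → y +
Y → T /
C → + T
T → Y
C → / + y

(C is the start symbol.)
No. Shift-reduce conflict between [C → + T .] and [Y → T . /]

A grammar is LR(0) if no state in the canonical LR(0) collection has:
  - both a shift item (dot before a terminal) and a complete item (shift-reduce conflict), or
  - two or more complete items (reduce-reduce conflict; the accept item [C' → C .] counts as a complete item here).

Augment with C' → C and build the canonical LR(0) collection (I0 = CLOSURE({[C' → . C]}), then GOTO on every symbol after a dot until no new states appear). It has 12 states:
  I0: { [C → . + T], [C → . / + y], [C → . y], [C' → . C] }  — shift
  I1: { [C → + . T], [T → . Y], [T → . y +], [Y → . T /] }  — shift
  I2: { [C → / . + y] }  — shift
  I3: { [C' → C .] }  — accept
  I4: { [C → y .] }  — reduce
  I5: { [C → / + . y] }  — shift
  I6: { [C → / + y .] }  — reduce
  I7: { [C → + T .], [Y → T . /] }  — shift, reduce
  I8: { [T → Y .] }  — reduce
  I9: { [T → y . +] }  — shift
  I10: { [T → y + .] }  — reduce
  I11: { [Y → T / .] }  — reduce

Conflict in state I7:
  Shift-reduce conflict between [C → + T .] and [Y → T . /]
So the grammar is NOT LR(0).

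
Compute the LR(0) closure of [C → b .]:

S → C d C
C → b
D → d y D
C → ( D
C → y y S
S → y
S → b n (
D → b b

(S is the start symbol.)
To compute CLOSURE, for each item [A → α.Bβ] where B is a non-terminal, add [B → .γ] for all productions B → γ; repeat for the newly added items until nothing changes.

Start with: [C → b .]
The dot is at the end, so nothing is added.

CLOSURE = { [C → b .] }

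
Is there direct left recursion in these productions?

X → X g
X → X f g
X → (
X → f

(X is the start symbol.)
X → X g: LEFT RECURSIVE (starts with X)
X → X f g: LEFT RECURSIVE (starts with X)
X → (: starts with '('
X → f: starts with f

The grammar has direct left recursion on: X.

Answer: Yes, X is left-recursive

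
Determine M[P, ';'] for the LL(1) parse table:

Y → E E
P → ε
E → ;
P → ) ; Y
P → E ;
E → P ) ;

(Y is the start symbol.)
P → E ;

To find M[P, ';'], we find productions for P where ';' is in the predict set (PREDICT(N → α) = (FIRST(α) \ {ε}) ∪ (FOLLOW(N) if α ⇒* ε)).

Relevant sets:
  FIRST(E) = { ')', ';' }
  FOLLOW(P) = { ')' }

P → ε: PREDICT = { ')' }
P → ) ; Y: PREDICT = { ')' }
P → E ;: PREDICT = { ')', ';' }
  ';' is in predict set, so this production goes in M[P, ';']

M[P, ';'] = P → E ;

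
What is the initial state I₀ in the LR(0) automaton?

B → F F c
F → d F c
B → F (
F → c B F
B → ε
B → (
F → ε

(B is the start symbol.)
{ [B → . (], [B → . F (], [B → . F F c], [B → .], [B' → . B], [F → . c B F], [F → . d F c], [F → .] }

First, augment the grammar with B' → B
I₀ = CLOSURE({ [B' → . B] }):
  [B' → . B] has the dot before B: add [B → . F F c], [B → . F (], [B → .], [B → . (]
  [B → . F F c] has the dot before F: add [F → . d F c], [F → . c B F], [F → .]
No further items can be added.

I₀ = { [B → . (], [B → . F (], [B → . F F c], [B → .], [B' → . B], [F → . c B F], [F → . d F c], [F → .] }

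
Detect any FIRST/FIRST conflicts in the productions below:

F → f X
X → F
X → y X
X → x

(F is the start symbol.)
A FIRST/FIRST conflict occurs when two productions N → α and N → β for the same non-terminal have FIRST(α) ∩ FIRST(β) ≠ ∅ (with ε ∈ FIRST of a nullable right-hand side, so two nullable alternatives also conflict).

FIRST sets of the non-terminals at (or reachable through a nullable prefix from) the front of some alternative:
  FIRST(F) = { 'f' }

Productions for X:
  X → F: FIRST = { 'f' }
  X → y X: FIRST = { 'y' }
  X → x: FIRST = { 'x' }
F has only one production, so no FIRST/FIRST conflict is possible there.

All alternatives of each non-terminal have pairwise disjoint FIRST sets.

Answer: No FIRST/FIRST conflicts.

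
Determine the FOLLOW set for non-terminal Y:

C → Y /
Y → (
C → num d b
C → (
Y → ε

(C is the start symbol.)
In C → Y /: Y is followed by '/', add FIRST('/') \ {ε} = { '/' }

Taking the union: FOLLOW(Y) = { '/' }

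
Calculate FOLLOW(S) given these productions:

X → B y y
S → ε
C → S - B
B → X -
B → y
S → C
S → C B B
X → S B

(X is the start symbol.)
{ '-', 'y' }

To compute FOLLOW(S), find every occurrence of S on a right-hand side N → α S β: add FIRST(β) \ {ε}, and if β is empty or nullable also add FOLLOW(N). Iterate to a fixed point.

In C → S - B: S is followed by '-' B, add FIRST('-' B) \ {ε} = { '-' }
In X → S B: S is followed by B, add FIRST(B) \ {ε} = { '-', 'y' }

Taking the union: FOLLOW(S) = { '-', 'y' }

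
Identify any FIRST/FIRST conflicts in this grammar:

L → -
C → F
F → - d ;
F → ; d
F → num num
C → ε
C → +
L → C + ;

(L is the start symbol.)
FIRST sets of the non-terminals at (or reachable through a nullable prefix from) the front of some alternative:
  FIRST(C) = { '+', '-', ';', 'num', ε }
  FIRST(F) = { '-', ';', 'num' }

Productions for L:
  L → -: FIRST = { '-' }
  L → C + ;: FIRST = { '+', '-', ';', 'num' }
Productions for C:
  C → F: FIRST = { '-', ';', 'num' }
  C → ε: FIRST = { ε }
  C → +: FIRST = { '+' }
Productions for F:
  F → - d ;: FIRST = { '-' }
  F → ; d: FIRST = { ';' }
  F → num num: FIRST = { 'num' }

Conflict for L: L → - and L → C + ;
  Overlap: { '-' }

Answer: Yes. L → '-' / L → C '+' ';' on { '-' }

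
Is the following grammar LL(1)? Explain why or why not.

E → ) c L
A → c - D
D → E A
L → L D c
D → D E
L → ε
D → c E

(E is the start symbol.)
Relevant sets:
  FIRST(E) = { ')' }
  FIRST(D) = { ')', 'c' }
  FIRST(L) = { ')', 'c', ε }
  FOLLOW(L) = { $, ')', 'c' }

For D:
  PREDICT(D → E A) = { ')' }
  PREDICT(D → D E) = { ')', 'c' }
  PREDICT(D → c E) = { 'c' }
For L:
  PREDICT(L → L D c) = { ')', 'c' }
  PREDICT(L → ε) = { $, ')', 'c' }
E, A have a single production, so nothing to check there.

Conflict found: Predict set conflict for D: { ')' }
The grammar is NOT LL(1).

Answer: No. Predict set conflict for D: { ')' }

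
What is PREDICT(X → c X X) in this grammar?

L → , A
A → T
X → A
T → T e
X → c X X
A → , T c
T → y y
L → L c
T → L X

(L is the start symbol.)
{ 'c' }

PREDICT(X → c X X) = (FIRST(RHS) \ {ε}) ∪ (FOLLOW(X) if ε ∈ FIRST(RHS), i.e. RHS ⇒* ε)
FIRST(c X X) = { 'c' }
ε ∉ FIRST(c X X), so FOLLOW(X) is not added.
PREDICT(X → c X X) = { 'c' }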